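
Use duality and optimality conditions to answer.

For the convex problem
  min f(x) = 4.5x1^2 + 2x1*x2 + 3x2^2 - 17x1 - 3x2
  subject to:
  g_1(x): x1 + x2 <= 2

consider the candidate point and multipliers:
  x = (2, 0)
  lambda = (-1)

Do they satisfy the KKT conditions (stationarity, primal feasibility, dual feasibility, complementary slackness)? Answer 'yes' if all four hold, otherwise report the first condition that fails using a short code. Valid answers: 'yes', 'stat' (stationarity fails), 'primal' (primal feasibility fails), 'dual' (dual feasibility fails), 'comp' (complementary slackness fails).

Gradient of f: grad f(x) = Q x + c = (1, 1)
Constraint values g_i(x) = a_i^T x - b_i:
  g_1((2, 0)) = 0
Stationarity residual: grad f(x) + sum_i lambda_i a_i = (0, 0)
  -> stationarity OK
Primal feasibility (all g_i <= 0): OK
Dual feasibility (all lambda_i >= 0): FAILS
Complementary slackness (lambda_i * g_i(x) = 0 for all i): OK

Verdict: the first failing condition is dual_feasibility -> dual.

dual


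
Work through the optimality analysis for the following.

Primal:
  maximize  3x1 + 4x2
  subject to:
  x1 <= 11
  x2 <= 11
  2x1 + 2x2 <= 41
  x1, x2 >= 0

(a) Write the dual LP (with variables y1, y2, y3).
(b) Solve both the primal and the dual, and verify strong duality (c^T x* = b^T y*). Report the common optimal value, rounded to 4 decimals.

The standard primal-dual pair for 'max c^T x s.t. A x <= b, x >= 0' is:
  Dual:  min b^T y  s.t.  A^T y >= c,  y >= 0.

So the dual LP is:
  minimize  11y1 + 11y2 + 41y3
  subject to:
    y1 + 2y3 >= 3
    y2 + 2y3 >= 4
    y1, y2, y3 >= 0

Solving the primal: x* = (9.5, 11).
  primal value c^T x* = 72.5.
Solving the dual: y* = (0, 1, 1.5).
  dual value b^T y* = 72.5.
Strong duality: c^T x* = b^T y*. Confirmed.

72.5


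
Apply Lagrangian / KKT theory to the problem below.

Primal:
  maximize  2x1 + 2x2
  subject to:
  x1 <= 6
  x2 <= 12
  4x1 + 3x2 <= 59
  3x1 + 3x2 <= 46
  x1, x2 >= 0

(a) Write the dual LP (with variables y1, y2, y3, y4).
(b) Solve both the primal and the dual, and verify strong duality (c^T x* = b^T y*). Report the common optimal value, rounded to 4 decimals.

The standard primal-dual pair for 'max c^T x s.t. A x <= b, x >= 0' is:
  Dual:  min b^T y  s.t.  A^T y >= c,  y >= 0.

So the dual LP is:
  minimize  6y1 + 12y2 + 59y3 + 46y4
  subject to:
    y1 + 4y3 + 3y4 >= 2
    y2 + 3y3 + 3y4 >= 2
    y1, y2, y3, y4 >= 0

Solving the primal: x* = (6, 9.3333).
  primal value c^T x* = 30.6667.
Solving the dual: y* = (0, 0, 0, 0.6667).
  dual value b^T y* = 30.6667.
Strong duality: c^T x* = b^T y*. Confirmed.

30.6667


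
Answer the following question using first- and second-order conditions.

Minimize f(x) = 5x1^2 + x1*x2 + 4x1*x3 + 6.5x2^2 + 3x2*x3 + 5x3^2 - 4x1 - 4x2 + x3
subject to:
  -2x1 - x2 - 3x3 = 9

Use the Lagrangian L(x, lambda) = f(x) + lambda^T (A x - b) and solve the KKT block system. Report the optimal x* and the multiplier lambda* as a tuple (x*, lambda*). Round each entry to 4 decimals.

Form the Lagrangian:
  L(x, lambda) = (1/2) x^T Q x + c^T x + lambda^T (A x - b)
Stationarity (grad_x L = 0): Q x + c + A^T lambda = 0.
Primal feasibility: A x = b.

This gives the KKT block system:
  [ Q   A^T ] [ x     ]   [-c ]
  [ A    0  ] [ lambda ] = [ b ]

Solving the linear system:
  x*      = (-0.3625, 0.2719, -2.8489)
  lambda* = (-9.3746)
  f(x*)   = 40.9426

x* = (-0.3625, 0.2719, -2.8489), lambda* = (-9.3746)


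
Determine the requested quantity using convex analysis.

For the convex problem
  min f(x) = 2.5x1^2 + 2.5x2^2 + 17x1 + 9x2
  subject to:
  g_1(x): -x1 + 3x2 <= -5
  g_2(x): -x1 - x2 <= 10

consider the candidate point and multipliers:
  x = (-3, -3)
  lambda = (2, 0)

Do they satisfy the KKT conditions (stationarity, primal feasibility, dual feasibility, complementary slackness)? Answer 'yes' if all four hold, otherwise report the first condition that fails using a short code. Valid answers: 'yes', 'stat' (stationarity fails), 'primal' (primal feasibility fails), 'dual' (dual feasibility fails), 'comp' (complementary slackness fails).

Gradient of f: grad f(x) = Q x + c = (2, -6)
Constraint values g_i(x) = a_i^T x - b_i:
  g_1((-3, -3)) = -1
  g_2((-3, -3)) = -4
Stationarity residual: grad f(x) + sum_i lambda_i a_i = (0, 0)
  -> stationarity OK
Primal feasibility (all g_i <= 0): OK
Dual feasibility (all lambda_i >= 0): OK
Complementary slackness (lambda_i * g_i(x) = 0 for all i): FAILS

Verdict: the first failing condition is complementary_slackness -> comp.

comp


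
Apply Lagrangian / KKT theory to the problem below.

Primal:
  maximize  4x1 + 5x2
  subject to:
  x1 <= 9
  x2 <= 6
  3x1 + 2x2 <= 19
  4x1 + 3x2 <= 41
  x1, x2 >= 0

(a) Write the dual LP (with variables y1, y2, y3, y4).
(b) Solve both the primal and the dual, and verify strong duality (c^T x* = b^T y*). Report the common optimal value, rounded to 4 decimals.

The standard primal-dual pair for 'max c^T x s.t. A x <= b, x >= 0' is:
  Dual:  min b^T y  s.t.  A^T y >= c,  y >= 0.

So the dual LP is:
  minimize  9y1 + 6y2 + 19y3 + 41y4
  subject to:
    y1 + 3y3 + 4y4 >= 4
    y2 + 2y3 + 3y4 >= 5
    y1, y2, y3, y4 >= 0

Solving the primal: x* = (2.3333, 6).
  primal value c^T x* = 39.3333.
Solving the dual: y* = (0, 2.3333, 1.3333, 0).
  dual value b^T y* = 39.3333.
Strong duality: c^T x* = b^T y*. Confirmed.

39.3333


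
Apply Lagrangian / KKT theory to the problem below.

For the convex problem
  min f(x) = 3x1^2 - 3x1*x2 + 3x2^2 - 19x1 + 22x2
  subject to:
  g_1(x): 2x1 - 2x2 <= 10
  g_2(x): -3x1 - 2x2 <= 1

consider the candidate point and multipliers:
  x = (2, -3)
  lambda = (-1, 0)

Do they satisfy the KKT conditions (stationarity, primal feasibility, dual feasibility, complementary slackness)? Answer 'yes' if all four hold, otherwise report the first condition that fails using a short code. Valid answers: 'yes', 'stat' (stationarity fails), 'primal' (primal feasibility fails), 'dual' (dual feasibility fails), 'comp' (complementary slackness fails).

Gradient of f: grad f(x) = Q x + c = (2, -2)
Constraint values g_i(x) = a_i^T x - b_i:
  g_1((2, -3)) = 0
  g_2((2, -3)) = -1
Stationarity residual: grad f(x) + sum_i lambda_i a_i = (0, 0)
  -> stationarity OK
Primal feasibility (all g_i <= 0): OK
Dual feasibility (all lambda_i >= 0): FAILS
Complementary slackness (lambda_i * g_i(x) = 0 for all i): OK

Verdict: the first failing condition is dual_feasibility -> dual.

dual


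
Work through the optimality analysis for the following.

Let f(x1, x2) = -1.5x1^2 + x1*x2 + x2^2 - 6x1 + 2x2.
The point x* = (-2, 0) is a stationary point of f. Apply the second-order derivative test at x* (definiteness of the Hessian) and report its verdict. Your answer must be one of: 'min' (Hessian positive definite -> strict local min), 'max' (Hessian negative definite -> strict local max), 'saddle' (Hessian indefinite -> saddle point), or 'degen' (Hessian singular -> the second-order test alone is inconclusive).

Compute the Hessian H = grad^2 f:
  H = [[-3, 1], [1, 2]]
Verify stationarity: grad f(x*) = H x* + g = (0, 0).
Eigenvalues of H: -3.1926, 2.1926.
Eigenvalues have mixed signs, so H is indefinite -> x* is a saddle point.

saddle


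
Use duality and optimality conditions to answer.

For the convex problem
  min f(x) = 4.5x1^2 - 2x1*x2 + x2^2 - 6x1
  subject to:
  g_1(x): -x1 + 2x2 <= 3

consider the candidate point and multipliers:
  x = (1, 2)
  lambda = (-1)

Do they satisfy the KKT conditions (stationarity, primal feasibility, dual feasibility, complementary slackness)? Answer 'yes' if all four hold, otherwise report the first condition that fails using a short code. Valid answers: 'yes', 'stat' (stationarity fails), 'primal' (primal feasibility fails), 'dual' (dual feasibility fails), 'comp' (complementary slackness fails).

Gradient of f: grad f(x) = Q x + c = (-1, 2)
Constraint values g_i(x) = a_i^T x - b_i:
  g_1((1, 2)) = 0
Stationarity residual: grad f(x) + sum_i lambda_i a_i = (0, 0)
  -> stationarity OK
Primal feasibility (all g_i <= 0): OK
Dual feasibility (all lambda_i >= 0): FAILS
Complementary slackness (lambda_i * g_i(x) = 0 for all i): OK

Verdict: the first failing condition is dual_feasibility -> dual.

dual


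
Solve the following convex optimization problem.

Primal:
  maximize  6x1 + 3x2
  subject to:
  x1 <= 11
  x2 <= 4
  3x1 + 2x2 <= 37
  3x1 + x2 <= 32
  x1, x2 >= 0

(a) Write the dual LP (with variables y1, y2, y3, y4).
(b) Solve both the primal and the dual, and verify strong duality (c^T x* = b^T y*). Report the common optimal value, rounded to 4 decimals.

The standard primal-dual pair for 'max c^T x s.t. A x <= b, x >= 0' is:
  Dual:  min b^T y  s.t.  A^T y >= c,  y >= 0.

So the dual LP is:
  minimize  11y1 + 4y2 + 37y3 + 32y4
  subject to:
    y1 + 3y3 + 3y4 >= 6
    y2 + 2y3 + y4 >= 3
    y1, y2, y3, y4 >= 0

Solving the primal: x* = (9.3333, 4).
  primal value c^T x* = 68.
Solving the dual: y* = (0, 1, 0, 2).
  dual value b^T y* = 68.
Strong duality: c^T x* = b^T y*. Confirmed.

68


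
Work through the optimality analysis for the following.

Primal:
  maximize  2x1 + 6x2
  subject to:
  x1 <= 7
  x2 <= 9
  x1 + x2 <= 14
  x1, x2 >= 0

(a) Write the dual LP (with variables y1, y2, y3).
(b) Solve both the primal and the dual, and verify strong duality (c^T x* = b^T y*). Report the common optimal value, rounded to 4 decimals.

The standard primal-dual pair for 'max c^T x s.t. A x <= b, x >= 0' is:
  Dual:  min b^T y  s.t.  A^T y >= c,  y >= 0.

So the dual LP is:
  minimize  7y1 + 9y2 + 14y3
  subject to:
    y1 + y3 >= 2
    y2 + y3 >= 6
    y1, y2, y3 >= 0

Solving the primal: x* = (5, 9).
  primal value c^T x* = 64.
Solving the dual: y* = (0, 4, 2).
  dual value b^T y* = 64.
Strong duality: c^T x* = b^T y*. Confirmed.

64


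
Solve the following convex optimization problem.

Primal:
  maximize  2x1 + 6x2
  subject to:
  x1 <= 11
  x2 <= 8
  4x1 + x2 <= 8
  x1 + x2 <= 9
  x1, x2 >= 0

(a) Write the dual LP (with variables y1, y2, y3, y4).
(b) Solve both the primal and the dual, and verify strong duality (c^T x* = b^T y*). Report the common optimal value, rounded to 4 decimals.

The standard primal-dual pair for 'max c^T x s.t. A x <= b, x >= 0' is:
  Dual:  min b^T y  s.t.  A^T y >= c,  y >= 0.

So the dual LP is:
  minimize  11y1 + 8y2 + 8y3 + 9y4
  subject to:
    y1 + 4y3 + y4 >= 2
    y2 + y3 + y4 >= 6
    y1, y2, y3, y4 >= 0

Solving the primal: x* = (0, 8).
  primal value c^T x* = 48.
Solving the dual: y* = (0, 5.5, 0.5, 0).
  dual value b^T y* = 48.
Strong duality: c^T x* = b^T y*. Confirmed.

48


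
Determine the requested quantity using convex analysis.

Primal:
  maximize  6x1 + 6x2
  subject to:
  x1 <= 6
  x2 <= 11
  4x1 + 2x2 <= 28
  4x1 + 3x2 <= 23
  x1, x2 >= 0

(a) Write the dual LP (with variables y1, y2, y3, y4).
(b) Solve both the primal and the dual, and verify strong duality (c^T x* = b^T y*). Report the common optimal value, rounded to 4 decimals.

The standard primal-dual pair for 'max c^T x s.t. A x <= b, x >= 0' is:
  Dual:  min b^T y  s.t.  A^T y >= c,  y >= 0.

So the dual LP is:
  minimize  6y1 + 11y2 + 28y3 + 23y4
  subject to:
    y1 + 4y3 + 4y4 >= 6
    y2 + 2y3 + 3y4 >= 6
    y1, y2, y3, y4 >= 0

Solving the primal: x* = (0, 7.6667).
  primal value c^T x* = 46.
Solving the dual: y* = (0, 0, 0, 2).
  dual value b^T y* = 46.
Strong duality: c^T x* = b^T y*. Confirmed.

46


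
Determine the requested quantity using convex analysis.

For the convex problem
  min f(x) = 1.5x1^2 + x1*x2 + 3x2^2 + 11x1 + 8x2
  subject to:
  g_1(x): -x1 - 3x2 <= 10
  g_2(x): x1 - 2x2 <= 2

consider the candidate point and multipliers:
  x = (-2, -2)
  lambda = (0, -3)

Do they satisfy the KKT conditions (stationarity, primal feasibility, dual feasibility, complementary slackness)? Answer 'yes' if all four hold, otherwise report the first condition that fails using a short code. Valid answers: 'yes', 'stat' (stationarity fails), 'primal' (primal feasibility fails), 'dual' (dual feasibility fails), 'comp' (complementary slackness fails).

Gradient of f: grad f(x) = Q x + c = (3, -6)
Constraint values g_i(x) = a_i^T x - b_i:
  g_1((-2, -2)) = -2
  g_2((-2, -2)) = 0
Stationarity residual: grad f(x) + sum_i lambda_i a_i = (0, 0)
  -> stationarity OK
Primal feasibility (all g_i <= 0): OK
Dual feasibility (all lambda_i >= 0): FAILS
Complementary slackness (lambda_i * g_i(x) = 0 for all i): OK

Verdict: the first failing condition is dual_feasibility -> dual.

dual


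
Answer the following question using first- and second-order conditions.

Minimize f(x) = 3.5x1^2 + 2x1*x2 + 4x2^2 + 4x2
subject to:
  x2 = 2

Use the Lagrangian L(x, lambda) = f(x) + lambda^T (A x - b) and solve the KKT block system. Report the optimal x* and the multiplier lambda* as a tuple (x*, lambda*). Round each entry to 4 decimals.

Form the Lagrangian:
  L(x, lambda) = (1/2) x^T Q x + c^T x + lambda^T (A x - b)
Stationarity (grad_x L = 0): Q x + c + A^T lambda = 0.
Primal feasibility: A x = b.

This gives the KKT block system:
  [ Q   A^T ] [ x     ]   [-c ]
  [ A    0  ] [ lambda ] = [ b ]

Solving the linear system:
  x*      = (-0.5714, 2)
  lambda* = (-18.8571)
  f(x*)   = 22.8571

x* = (-0.5714, 2), lambda* = (-18.8571)


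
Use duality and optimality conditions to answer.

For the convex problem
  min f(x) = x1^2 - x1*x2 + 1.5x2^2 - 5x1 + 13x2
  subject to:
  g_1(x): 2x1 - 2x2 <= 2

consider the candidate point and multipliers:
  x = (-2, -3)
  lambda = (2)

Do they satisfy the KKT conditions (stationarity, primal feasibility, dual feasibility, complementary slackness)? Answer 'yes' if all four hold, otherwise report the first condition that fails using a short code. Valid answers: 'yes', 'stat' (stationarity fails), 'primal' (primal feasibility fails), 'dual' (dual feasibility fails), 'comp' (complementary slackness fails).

Gradient of f: grad f(x) = Q x + c = (-6, 6)
Constraint values g_i(x) = a_i^T x - b_i:
  g_1((-2, -3)) = 0
Stationarity residual: grad f(x) + sum_i lambda_i a_i = (-2, 2)
  -> stationarity FAILS
Primal feasibility (all g_i <= 0): OK
Dual feasibility (all lambda_i >= 0): OK
Complementary slackness (lambda_i * g_i(x) = 0 for all i): OK

Verdict: the first failing condition is stationarity -> stat.

stat


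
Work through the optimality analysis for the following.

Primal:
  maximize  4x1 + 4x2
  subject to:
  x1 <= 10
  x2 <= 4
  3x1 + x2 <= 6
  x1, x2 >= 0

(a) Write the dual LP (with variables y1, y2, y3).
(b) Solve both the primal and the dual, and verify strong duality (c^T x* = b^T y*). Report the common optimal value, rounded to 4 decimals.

The standard primal-dual pair for 'max c^T x s.t. A x <= b, x >= 0' is:
  Dual:  min b^T y  s.t.  A^T y >= c,  y >= 0.

So the dual LP is:
  minimize  10y1 + 4y2 + 6y3
  subject to:
    y1 + 3y3 >= 4
    y2 + y3 >= 4
    y1, y2, y3 >= 0

Solving the primal: x* = (0.6667, 4).
  primal value c^T x* = 18.6667.
Solving the dual: y* = (0, 2.6667, 1.3333).
  dual value b^T y* = 18.6667.
Strong duality: c^T x* = b^T y*. Confirmed.

18.6667


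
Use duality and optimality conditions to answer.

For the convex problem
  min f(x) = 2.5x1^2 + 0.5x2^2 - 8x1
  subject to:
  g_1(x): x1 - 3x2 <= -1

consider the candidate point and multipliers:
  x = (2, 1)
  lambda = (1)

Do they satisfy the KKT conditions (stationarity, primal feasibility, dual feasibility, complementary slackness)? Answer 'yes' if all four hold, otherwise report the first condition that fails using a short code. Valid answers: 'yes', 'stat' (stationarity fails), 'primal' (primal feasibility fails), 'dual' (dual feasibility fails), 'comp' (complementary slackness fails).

Gradient of f: grad f(x) = Q x + c = (2, 1)
Constraint values g_i(x) = a_i^T x - b_i:
  g_1((2, 1)) = 0
Stationarity residual: grad f(x) + sum_i lambda_i a_i = (3, -2)
  -> stationarity FAILS
Primal feasibility (all g_i <= 0): OK
Dual feasibility (all lambda_i >= 0): OK
Complementary slackness (lambda_i * g_i(x) = 0 for all i): OK

Verdict: the first failing condition is stationarity -> stat.

stat


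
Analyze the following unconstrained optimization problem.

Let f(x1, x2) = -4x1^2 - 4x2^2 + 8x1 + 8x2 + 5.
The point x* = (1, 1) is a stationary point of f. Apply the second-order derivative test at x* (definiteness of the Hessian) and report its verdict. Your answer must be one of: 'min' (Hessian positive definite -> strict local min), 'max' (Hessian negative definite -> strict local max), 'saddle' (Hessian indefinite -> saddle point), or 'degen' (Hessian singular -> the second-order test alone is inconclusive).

Compute the Hessian H = grad^2 f:
  H = [[-8, 0], [0, -8]]
Verify stationarity: grad f(x*) = H x* + g = (0, 0).
Eigenvalues of H: -8, -8.
Both eigenvalues < 0, so H is negative definite -> x* is a strict local max.

max


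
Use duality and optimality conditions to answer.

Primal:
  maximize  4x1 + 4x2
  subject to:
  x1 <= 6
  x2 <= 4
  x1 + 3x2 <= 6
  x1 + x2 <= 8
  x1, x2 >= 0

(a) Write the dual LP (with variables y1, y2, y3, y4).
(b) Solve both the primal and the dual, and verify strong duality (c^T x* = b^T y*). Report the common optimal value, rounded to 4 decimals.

The standard primal-dual pair for 'max c^T x s.t. A x <= b, x >= 0' is:
  Dual:  min b^T y  s.t.  A^T y >= c,  y >= 0.

So the dual LP is:
  minimize  6y1 + 4y2 + 6y3 + 8y4
  subject to:
    y1 + y3 + y4 >= 4
    y2 + 3y3 + y4 >= 4
    y1, y2, y3, y4 >= 0

Solving the primal: x* = (6, 0).
  primal value c^T x* = 24.
Solving the dual: y* = (2.6667, 0, 1.3333, 0).
  dual value b^T y* = 24.
Strong duality: c^T x* = b^T y*. Confirmed.

24


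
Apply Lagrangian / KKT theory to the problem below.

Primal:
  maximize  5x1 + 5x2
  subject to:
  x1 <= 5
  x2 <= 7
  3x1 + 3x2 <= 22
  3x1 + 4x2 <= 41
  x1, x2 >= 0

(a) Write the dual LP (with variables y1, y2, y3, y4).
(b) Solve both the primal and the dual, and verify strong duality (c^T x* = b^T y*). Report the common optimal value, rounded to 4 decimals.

The standard primal-dual pair for 'max c^T x s.t. A x <= b, x >= 0' is:
  Dual:  min b^T y  s.t.  A^T y >= c,  y >= 0.

So the dual LP is:
  minimize  5y1 + 7y2 + 22y3 + 41y4
  subject to:
    y1 + 3y3 + 3y4 >= 5
    y2 + 3y3 + 4y4 >= 5
    y1, y2, y3, y4 >= 0

Solving the primal: x* = (5, 2.3333).
  primal value c^T x* = 36.6667.
Solving the dual: y* = (0, 0, 1.6667, 0).
  dual value b^T y* = 36.6667.
Strong duality: c^T x* = b^T y*. Confirmed.

36.6667


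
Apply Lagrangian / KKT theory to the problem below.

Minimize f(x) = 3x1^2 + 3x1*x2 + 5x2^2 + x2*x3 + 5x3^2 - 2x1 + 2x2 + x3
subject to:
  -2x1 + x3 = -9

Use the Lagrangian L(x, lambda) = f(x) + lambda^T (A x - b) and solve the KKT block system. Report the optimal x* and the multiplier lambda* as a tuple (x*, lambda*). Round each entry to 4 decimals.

Form the Lagrangian:
  L(x, lambda) = (1/2) x^T Q x + c^T x + lambda^T (A x - b)
Stationarity (grad_x L = 0): Q x + c + A^T lambda = 0.
Primal feasibility: A x = b.

This gives the KKT block system:
  [ Q   A^T ] [ x     ]   [-c ]
  [ A    0  ] [ lambda ] = [ b ]

Solving the linear system:
  x*      = (4.0575, -1.3287, -0.8851)
  lambda* = (9.1793)
  f(x*)   = 35.4782

x* = (4.0575, -1.3287, -0.8851), lambda* = (9.1793)


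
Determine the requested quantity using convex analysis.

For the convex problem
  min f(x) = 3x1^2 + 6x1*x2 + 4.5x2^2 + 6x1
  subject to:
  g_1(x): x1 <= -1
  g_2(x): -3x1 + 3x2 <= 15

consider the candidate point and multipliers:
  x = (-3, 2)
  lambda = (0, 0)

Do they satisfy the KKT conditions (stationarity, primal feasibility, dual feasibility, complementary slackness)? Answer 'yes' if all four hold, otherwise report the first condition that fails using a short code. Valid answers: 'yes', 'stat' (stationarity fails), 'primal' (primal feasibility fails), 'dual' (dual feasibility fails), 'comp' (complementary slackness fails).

Gradient of f: grad f(x) = Q x + c = (0, 0)
Constraint values g_i(x) = a_i^T x - b_i:
  g_1((-3, 2)) = -2
  g_2((-3, 2)) = 0
Stationarity residual: grad f(x) + sum_i lambda_i a_i = (0, 0)
  -> stationarity OK
Primal feasibility (all g_i <= 0): OK
Dual feasibility (all lambda_i >= 0): OK
Complementary slackness (lambda_i * g_i(x) = 0 for all i): OK

Verdict: yes, KKT holds.

yes


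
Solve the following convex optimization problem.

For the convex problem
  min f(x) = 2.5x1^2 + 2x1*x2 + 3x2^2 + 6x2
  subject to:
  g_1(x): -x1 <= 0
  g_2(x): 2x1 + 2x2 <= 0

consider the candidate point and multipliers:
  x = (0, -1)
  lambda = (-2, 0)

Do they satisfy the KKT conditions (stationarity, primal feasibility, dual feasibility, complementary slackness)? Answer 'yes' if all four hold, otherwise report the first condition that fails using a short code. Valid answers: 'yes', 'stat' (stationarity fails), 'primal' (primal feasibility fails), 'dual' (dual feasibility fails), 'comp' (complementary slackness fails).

Gradient of f: grad f(x) = Q x + c = (-2, 0)
Constraint values g_i(x) = a_i^T x - b_i:
  g_1((0, -1)) = 0
  g_2((0, -1)) = -2
Stationarity residual: grad f(x) + sum_i lambda_i a_i = (0, 0)
  -> stationarity OK
Primal feasibility (all g_i <= 0): OK
Dual feasibility (all lambda_i >= 0): FAILS
Complementary slackness (lambda_i * g_i(x) = 0 for all i): OK

Verdict: the first failing condition is dual_feasibility -> dual.

dual


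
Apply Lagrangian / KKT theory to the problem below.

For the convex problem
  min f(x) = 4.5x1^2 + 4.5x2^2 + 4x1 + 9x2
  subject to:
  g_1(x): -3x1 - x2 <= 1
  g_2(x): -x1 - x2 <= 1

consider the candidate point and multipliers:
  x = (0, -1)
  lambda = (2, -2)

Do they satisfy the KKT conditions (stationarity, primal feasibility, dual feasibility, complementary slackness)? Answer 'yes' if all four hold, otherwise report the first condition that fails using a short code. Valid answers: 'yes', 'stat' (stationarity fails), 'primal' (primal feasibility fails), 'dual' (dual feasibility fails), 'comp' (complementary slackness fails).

Gradient of f: grad f(x) = Q x + c = (4, 0)
Constraint values g_i(x) = a_i^T x - b_i:
  g_1((0, -1)) = 0
  g_2((0, -1)) = 0
Stationarity residual: grad f(x) + sum_i lambda_i a_i = (0, 0)
  -> stationarity OK
Primal feasibility (all g_i <= 0): OK
Dual feasibility (all lambda_i >= 0): FAILS
Complementary slackness (lambda_i * g_i(x) = 0 for all i): OK

Verdict: the first failing condition is dual_feasibility -> dual.

dual


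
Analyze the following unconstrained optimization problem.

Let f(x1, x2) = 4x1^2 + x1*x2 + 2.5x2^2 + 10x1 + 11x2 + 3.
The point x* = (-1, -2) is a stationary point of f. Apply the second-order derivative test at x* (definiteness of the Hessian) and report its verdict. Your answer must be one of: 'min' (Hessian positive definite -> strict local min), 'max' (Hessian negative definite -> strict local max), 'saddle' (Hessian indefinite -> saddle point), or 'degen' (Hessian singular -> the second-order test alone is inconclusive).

Compute the Hessian H = grad^2 f:
  H = [[8, 1], [1, 5]]
Verify stationarity: grad f(x*) = H x* + g = (0, 0).
Eigenvalues of H: 4.6972, 8.3028.
Both eigenvalues > 0, so H is positive definite -> x* is a strict local min.

min


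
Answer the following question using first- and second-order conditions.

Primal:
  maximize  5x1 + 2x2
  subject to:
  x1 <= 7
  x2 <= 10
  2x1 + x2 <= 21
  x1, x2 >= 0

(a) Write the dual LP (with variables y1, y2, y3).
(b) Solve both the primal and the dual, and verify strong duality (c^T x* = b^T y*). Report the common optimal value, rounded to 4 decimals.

The standard primal-dual pair for 'max c^T x s.t. A x <= b, x >= 0' is:
  Dual:  min b^T y  s.t.  A^T y >= c,  y >= 0.

So the dual LP is:
  minimize  7y1 + 10y2 + 21y3
  subject to:
    y1 + 2y3 >= 5
    y2 + y3 >= 2
    y1, y2, y3 >= 0

Solving the primal: x* = (7, 7).
  primal value c^T x* = 49.
Solving the dual: y* = (1, 0, 2).
  dual value b^T y* = 49.
Strong duality: c^T x* = b^T y*. Confirmed.

49


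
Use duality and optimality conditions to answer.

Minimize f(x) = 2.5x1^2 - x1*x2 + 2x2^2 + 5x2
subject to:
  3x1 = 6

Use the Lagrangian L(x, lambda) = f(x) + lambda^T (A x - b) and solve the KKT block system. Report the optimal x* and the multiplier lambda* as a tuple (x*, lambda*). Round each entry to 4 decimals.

Form the Lagrangian:
  L(x, lambda) = (1/2) x^T Q x + c^T x + lambda^T (A x - b)
Stationarity (grad_x L = 0): Q x + c + A^T lambda = 0.
Primal feasibility: A x = b.

This gives the KKT block system:
  [ Q   A^T ] [ x     ]   [-c ]
  [ A    0  ] [ lambda ] = [ b ]

Solving the linear system:
  x*      = (2, -0.75)
  lambda* = (-3.5833)
  f(x*)   = 8.875

x* = (2, -0.75), lambda* = (-3.5833)


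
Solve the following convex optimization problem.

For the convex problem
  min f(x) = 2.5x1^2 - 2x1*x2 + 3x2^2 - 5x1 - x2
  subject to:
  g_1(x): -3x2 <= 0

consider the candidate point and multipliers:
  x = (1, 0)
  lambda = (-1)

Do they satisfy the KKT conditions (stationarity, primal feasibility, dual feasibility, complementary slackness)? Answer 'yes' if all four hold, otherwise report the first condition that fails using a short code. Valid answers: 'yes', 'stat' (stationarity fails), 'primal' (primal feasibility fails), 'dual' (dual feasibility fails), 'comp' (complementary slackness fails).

Gradient of f: grad f(x) = Q x + c = (0, -3)
Constraint values g_i(x) = a_i^T x - b_i:
  g_1((1, 0)) = 0
Stationarity residual: grad f(x) + sum_i lambda_i a_i = (0, 0)
  -> stationarity OK
Primal feasibility (all g_i <= 0): OK
Dual feasibility (all lambda_i >= 0): FAILS
Complementary slackness (lambda_i * g_i(x) = 0 for all i): OK

Verdict: the first failing condition is dual_feasibility -> dual.

dual


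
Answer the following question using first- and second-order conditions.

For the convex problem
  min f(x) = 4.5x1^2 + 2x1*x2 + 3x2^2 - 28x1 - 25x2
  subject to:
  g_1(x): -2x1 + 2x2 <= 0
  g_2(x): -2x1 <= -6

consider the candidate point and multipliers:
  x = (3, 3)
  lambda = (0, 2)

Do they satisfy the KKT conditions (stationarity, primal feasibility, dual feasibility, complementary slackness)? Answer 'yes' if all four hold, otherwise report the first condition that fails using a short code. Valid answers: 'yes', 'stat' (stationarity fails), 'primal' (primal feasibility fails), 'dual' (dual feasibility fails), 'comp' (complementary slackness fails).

Gradient of f: grad f(x) = Q x + c = (5, -1)
Constraint values g_i(x) = a_i^T x - b_i:
  g_1((3, 3)) = 0
  g_2((3, 3)) = 0
Stationarity residual: grad f(x) + sum_i lambda_i a_i = (1, -1)
  -> stationarity FAILS
Primal feasibility (all g_i <= 0): OK
Dual feasibility (all lambda_i >= 0): OK
Complementary slackness (lambda_i * g_i(x) = 0 for all i): OK

Verdict: the first failing condition is stationarity -> stat.

stat


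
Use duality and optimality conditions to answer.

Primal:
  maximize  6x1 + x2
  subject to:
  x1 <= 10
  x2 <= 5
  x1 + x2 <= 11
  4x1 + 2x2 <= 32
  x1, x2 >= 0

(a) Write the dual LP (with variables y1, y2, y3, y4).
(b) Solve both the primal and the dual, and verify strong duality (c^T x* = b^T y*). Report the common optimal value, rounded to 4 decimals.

The standard primal-dual pair for 'max c^T x s.t. A x <= b, x >= 0' is:
  Dual:  min b^T y  s.t.  A^T y >= c,  y >= 0.

So the dual LP is:
  minimize  10y1 + 5y2 + 11y3 + 32y4
  subject to:
    y1 + y3 + 4y4 >= 6
    y2 + y3 + 2y4 >= 1
    y1, y2, y3, y4 >= 0

Solving the primal: x* = (8, 0).
  primal value c^T x* = 48.
Solving the dual: y* = (0, 0, 0, 1.5).
  dual value b^T y* = 48.
Strong duality: c^T x* = b^T y*. Confirmed.

48


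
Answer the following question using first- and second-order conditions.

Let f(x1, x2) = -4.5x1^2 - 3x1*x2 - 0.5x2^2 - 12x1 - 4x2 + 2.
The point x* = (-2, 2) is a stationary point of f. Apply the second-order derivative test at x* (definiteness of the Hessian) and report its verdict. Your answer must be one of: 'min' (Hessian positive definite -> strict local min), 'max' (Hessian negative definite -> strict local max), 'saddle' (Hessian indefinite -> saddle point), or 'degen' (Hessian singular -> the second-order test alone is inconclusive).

Compute the Hessian H = grad^2 f:
  H = [[-9, -3], [-3, -1]]
Verify stationarity: grad f(x*) = H x* + g = (0, 0).
Eigenvalues of H: -10, 0.
H has a zero eigenvalue (singular; negative semidefinite but not definite), so H is neither positive definite, negative definite, nor indefinite. The second-order test alone is inconclusive -> degen.
(Indeed, f is constant along the null direction of H through x*, so x* is not a strict local extremum.)

degen


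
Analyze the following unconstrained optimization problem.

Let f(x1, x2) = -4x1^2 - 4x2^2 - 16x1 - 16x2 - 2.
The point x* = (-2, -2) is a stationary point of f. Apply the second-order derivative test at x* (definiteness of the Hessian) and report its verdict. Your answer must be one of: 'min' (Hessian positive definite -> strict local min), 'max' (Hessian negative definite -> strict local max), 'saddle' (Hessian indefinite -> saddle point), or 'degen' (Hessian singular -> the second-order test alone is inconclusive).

Compute the Hessian H = grad^2 f:
  H = [[-8, 0], [0, -8]]
Verify stationarity: grad f(x*) = H x* + g = (0, 0).
Eigenvalues of H: -8, -8.
Both eigenvalues < 0, so H is negative definite -> x* is a strict local max.

max


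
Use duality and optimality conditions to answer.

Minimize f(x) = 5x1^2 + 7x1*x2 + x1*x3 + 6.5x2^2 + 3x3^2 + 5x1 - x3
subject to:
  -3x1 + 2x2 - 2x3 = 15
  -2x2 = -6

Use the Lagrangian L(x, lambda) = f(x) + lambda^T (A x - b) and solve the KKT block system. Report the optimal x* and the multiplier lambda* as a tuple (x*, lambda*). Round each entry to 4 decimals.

Form the Lagrangian:
  L(x, lambda) = (1/2) x^T Q x + c^T x + lambda^T (A x - b)
Stationarity (grad_x L = 0): Q x + c + A^T lambda = 0.
Primal feasibility: A x = b.

This gives the KKT block system:
  [ Q   A^T ] [ x     ]   [-c ]
  [ A    0  ] [ lambda ] = [ b ]

Solving the linear system:
  x*      = (-3.0976, 3, 0.1463)
  lambda* = (-1.6098, 7.0488)
  f(x*)   = 25.4024

x* = (-3.0976, 3, 0.1463), lambda* = (-1.6098, 7.0488)


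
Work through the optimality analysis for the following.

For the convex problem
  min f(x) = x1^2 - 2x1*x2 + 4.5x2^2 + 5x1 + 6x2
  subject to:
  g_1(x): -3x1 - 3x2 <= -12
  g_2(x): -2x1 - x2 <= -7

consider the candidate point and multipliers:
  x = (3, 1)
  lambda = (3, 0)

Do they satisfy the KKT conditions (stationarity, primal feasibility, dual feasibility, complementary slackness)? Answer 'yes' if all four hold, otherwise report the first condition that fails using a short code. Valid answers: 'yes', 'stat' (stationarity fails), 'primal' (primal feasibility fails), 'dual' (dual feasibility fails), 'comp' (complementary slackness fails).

Gradient of f: grad f(x) = Q x + c = (9, 9)
Constraint values g_i(x) = a_i^T x - b_i:
  g_1((3, 1)) = 0
  g_2((3, 1)) = 0
Stationarity residual: grad f(x) + sum_i lambda_i a_i = (0, 0)
  -> stationarity OK
Primal feasibility (all g_i <= 0): OK
Dual feasibility (all lambda_i >= 0): OK
Complementary slackness (lambda_i * g_i(x) = 0 for all i): OK

Verdict: yes, KKT holds.

yes


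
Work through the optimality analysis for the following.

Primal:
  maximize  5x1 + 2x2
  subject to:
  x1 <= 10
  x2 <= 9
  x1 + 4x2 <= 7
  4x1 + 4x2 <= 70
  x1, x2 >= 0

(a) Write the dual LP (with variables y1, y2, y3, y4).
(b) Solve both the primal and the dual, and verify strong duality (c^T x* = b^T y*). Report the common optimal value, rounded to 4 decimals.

The standard primal-dual pair for 'max c^T x s.t. A x <= b, x >= 0' is:
  Dual:  min b^T y  s.t.  A^T y >= c,  y >= 0.

So the dual LP is:
  minimize  10y1 + 9y2 + 7y3 + 70y4
  subject to:
    y1 + y3 + 4y4 >= 5
    y2 + 4y3 + 4y4 >= 2
    y1, y2, y3, y4 >= 0

Solving the primal: x* = (7, 0).
  primal value c^T x* = 35.
Solving the dual: y* = (0, 0, 5, 0).
  dual value b^T y* = 35.
Strong duality: c^T x* = b^T y*. Confirmed.

35


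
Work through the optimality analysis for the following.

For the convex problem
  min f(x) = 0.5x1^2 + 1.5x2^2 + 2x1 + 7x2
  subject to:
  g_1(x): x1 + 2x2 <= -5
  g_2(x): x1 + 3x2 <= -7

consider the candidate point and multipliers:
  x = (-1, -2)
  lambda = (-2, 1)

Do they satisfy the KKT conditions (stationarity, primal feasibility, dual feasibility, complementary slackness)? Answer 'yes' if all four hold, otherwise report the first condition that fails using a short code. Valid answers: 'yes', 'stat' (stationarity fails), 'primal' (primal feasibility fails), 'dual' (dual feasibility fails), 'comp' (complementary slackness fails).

Gradient of f: grad f(x) = Q x + c = (1, 1)
Constraint values g_i(x) = a_i^T x - b_i:
  g_1((-1, -2)) = 0
  g_2((-1, -2)) = 0
Stationarity residual: grad f(x) + sum_i lambda_i a_i = (0, 0)
  -> stationarity OK
Primal feasibility (all g_i <= 0): OK
Dual feasibility (all lambda_i >= 0): FAILS
Complementary slackness (lambda_i * g_i(x) = 0 for all i): OK

Verdict: the first failing condition is dual_feasibility -> dual.

dual


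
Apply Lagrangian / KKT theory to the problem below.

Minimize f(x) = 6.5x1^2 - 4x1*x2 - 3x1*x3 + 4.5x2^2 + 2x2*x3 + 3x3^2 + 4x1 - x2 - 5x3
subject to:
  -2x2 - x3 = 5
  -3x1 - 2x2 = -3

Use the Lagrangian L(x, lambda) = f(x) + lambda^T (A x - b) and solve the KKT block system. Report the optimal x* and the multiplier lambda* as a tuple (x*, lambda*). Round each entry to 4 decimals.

Form the Lagrangian:
  L(x, lambda) = (1/2) x^T Q x + c^T x + lambda^T (A x - b)
Stationarity (grad_x L = 0): Q x + c + A^T lambda = 0.
Primal feasibility: A x = b.

This gives the KKT block system:
  [ Q   A^T ] [ x     ]   [-c ]
  [ A    0  ] [ lambda ] = [ b ]

Solving the linear system:
  x*      = (1.9407, -1.4111, -2.1779)
  lambda* = (-26.7115, 13.8024)
  f(x*)   = 97.5138

x* = (1.9407, -1.4111, -2.1779), lambda* = (-26.7115, 13.8024)


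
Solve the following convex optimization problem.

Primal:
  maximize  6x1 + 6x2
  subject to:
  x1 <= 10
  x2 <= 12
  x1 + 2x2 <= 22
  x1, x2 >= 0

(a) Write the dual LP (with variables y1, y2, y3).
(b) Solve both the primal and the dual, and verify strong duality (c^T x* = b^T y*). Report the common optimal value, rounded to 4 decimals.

The standard primal-dual pair for 'max c^T x s.t. A x <= b, x >= 0' is:
  Dual:  min b^T y  s.t.  A^T y >= c,  y >= 0.

So the dual LP is:
  minimize  10y1 + 12y2 + 22y3
  subject to:
    y1 + y3 >= 6
    y2 + 2y3 >= 6
    y1, y2, y3 >= 0

Solving the primal: x* = (10, 6).
  primal value c^T x* = 96.
Solving the dual: y* = (3, 0, 3).
  dual value b^T y* = 96.
Strong duality: c^T x* = b^T y*. Confirmed.

96


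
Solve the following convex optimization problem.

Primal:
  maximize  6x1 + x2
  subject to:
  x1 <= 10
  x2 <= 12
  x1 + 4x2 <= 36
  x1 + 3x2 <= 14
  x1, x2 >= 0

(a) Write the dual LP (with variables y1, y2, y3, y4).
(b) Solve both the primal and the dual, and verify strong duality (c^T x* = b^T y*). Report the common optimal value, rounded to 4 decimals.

The standard primal-dual pair for 'max c^T x s.t. A x <= b, x >= 0' is:
  Dual:  min b^T y  s.t.  A^T y >= c,  y >= 0.

So the dual LP is:
  minimize  10y1 + 12y2 + 36y3 + 14y4
  subject to:
    y1 + y3 + y4 >= 6
    y2 + 4y3 + 3y4 >= 1
    y1, y2, y3, y4 >= 0

Solving the primal: x* = (10, 1.3333).
  primal value c^T x* = 61.3333.
Solving the dual: y* = (5.6667, 0, 0, 0.3333).
  dual value b^T y* = 61.3333.
Strong duality: c^T x* = b^T y*. Confirmed.

61.3333


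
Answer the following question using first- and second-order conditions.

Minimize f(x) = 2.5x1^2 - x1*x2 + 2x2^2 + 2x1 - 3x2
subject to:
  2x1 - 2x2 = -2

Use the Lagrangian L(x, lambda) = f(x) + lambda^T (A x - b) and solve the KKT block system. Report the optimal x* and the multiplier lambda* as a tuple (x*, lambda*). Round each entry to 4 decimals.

Form the Lagrangian:
  L(x, lambda) = (1/2) x^T Q x + c^T x + lambda^T (A x - b)
Stationarity (grad_x L = 0): Q x + c + A^T lambda = 0.
Primal feasibility: A x = b.

This gives the KKT block system:
  [ Q   A^T ] [ x     ]   [-c ]
  [ A    0  ] [ lambda ] = [ b ]

Solving the linear system:
  x*      = (-0.2857, 0.7143)
  lambda* = (0.0714)
  f(x*)   = -1.2857

x* = (-0.2857, 0.7143), lambda* = (0.0714)


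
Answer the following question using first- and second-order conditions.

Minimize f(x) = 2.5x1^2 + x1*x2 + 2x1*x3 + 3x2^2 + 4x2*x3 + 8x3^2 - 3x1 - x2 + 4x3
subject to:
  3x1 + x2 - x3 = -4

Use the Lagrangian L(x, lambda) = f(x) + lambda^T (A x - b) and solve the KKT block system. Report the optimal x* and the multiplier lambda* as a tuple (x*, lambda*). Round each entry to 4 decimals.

Form the Lagrangian:
  L(x, lambda) = (1/2) x^T Q x + c^T x + lambda^T (A x - b)
Stationarity (grad_x L = 0): Q x + c + A^T lambda = 0.
Primal feasibility: A x = b.

This gives the KKT block system:
  [ Q   A^T ] [ x     ]   [-c ]
  [ A    0  ] [ lambda ] = [ b ]

Solving the linear system:
  x*      = (-1.2091, -0.2276, 0.1452)
  lambda* = (2.9942)
  f(x*)   = 8.2062

x* = (-1.2091, -0.2276, 0.1452), lambda* = (2.9942)


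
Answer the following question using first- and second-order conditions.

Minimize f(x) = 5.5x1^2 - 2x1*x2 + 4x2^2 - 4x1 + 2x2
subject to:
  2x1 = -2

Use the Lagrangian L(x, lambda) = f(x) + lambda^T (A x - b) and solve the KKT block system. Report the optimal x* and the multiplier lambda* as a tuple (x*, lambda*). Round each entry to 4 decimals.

Form the Lagrangian:
  L(x, lambda) = (1/2) x^T Q x + c^T x + lambda^T (A x - b)
Stationarity (grad_x L = 0): Q x + c + A^T lambda = 0.
Primal feasibility: A x = b.

This gives the KKT block system:
  [ Q   A^T ] [ x     ]   [-c ]
  [ A    0  ] [ lambda ] = [ b ]

Solving the linear system:
  x*      = (-1, -0.5)
  lambda* = (7)
  f(x*)   = 8.5

x* = (-1, -0.5), lambda* = (7)


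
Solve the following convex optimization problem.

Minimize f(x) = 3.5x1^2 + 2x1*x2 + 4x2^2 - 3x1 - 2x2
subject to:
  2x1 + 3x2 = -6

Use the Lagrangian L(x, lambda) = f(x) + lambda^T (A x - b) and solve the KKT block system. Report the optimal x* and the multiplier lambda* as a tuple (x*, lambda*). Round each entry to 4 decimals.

Form the Lagrangian:
  L(x, lambda) = (1/2) x^T Q x + c^T x + lambda^T (A x - b)
Stationarity (grad_x L = 0): Q x + c + A^T lambda = 0.
Primal feasibility: A x = b.

This gives the KKT block system:
  [ Q   A^T ] [ x     ]   [-c ]
  [ A    0  ] [ lambda ] = [ b ]

Solving the linear system:
  x*      = (-0.6338, -1.5775)
  lambda* = (5.2958)
  f(x*)   = 18.4155

x* = (-0.6338, -1.5775), lambda* = (5.2958)


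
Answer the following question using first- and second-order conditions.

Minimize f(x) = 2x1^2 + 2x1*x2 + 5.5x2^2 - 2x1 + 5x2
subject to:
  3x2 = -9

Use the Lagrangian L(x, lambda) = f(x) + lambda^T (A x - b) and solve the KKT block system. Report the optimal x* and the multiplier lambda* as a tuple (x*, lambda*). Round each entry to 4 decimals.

Form the Lagrangian:
  L(x, lambda) = (1/2) x^T Q x + c^T x + lambda^T (A x - b)
Stationarity (grad_x L = 0): Q x + c + A^T lambda = 0.
Primal feasibility: A x = b.

This gives the KKT block system:
  [ Q   A^T ] [ x     ]   [-c ]
  [ A    0  ] [ lambda ] = [ b ]

Solving the linear system:
  x*      = (2, -3)
  lambda* = (8)
  f(x*)   = 26.5

x* = (2, -3), lambda* = (8)


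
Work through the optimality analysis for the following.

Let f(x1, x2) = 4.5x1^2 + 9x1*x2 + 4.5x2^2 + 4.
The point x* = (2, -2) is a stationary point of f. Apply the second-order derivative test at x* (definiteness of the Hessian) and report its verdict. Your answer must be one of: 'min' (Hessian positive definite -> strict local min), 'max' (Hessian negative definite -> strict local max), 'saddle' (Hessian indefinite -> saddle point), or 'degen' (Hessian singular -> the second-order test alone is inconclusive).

Compute the Hessian H = grad^2 f:
  H = [[9, 9], [9, 9]]
Verify stationarity: grad f(x*) = H x* + g = (0, 0).
Eigenvalues of H: 0, 18.
H has a zero eigenvalue (singular; positive semidefinite but not definite), so H is neither positive definite, negative definite, nor indefinite. The second-order test alone is inconclusive -> degen.
(Indeed, f is constant along the null direction of H through x*, so x* is not a strict local extremum.)

degen


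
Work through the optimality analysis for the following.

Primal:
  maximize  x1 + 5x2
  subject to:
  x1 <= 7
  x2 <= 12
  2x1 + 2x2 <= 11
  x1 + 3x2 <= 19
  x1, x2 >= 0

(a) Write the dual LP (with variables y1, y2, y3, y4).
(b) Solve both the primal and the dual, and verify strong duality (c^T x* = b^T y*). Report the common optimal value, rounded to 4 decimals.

The standard primal-dual pair for 'max c^T x s.t. A x <= b, x >= 0' is:
  Dual:  min b^T y  s.t.  A^T y >= c,  y >= 0.

So the dual LP is:
  minimize  7y1 + 12y2 + 11y3 + 19y4
  subject to:
    y1 + 2y3 + y4 >= 1
    y2 + 2y3 + 3y4 >= 5
    y1, y2, y3, y4 >= 0

Solving the primal: x* = (0, 5.5).
  primal value c^T x* = 27.5.
Solving the dual: y* = (0, 0, 2.5, 0).
  dual value b^T y* = 27.5.
Strong duality: c^T x* = b^T y*. Confirmed.

27.5
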